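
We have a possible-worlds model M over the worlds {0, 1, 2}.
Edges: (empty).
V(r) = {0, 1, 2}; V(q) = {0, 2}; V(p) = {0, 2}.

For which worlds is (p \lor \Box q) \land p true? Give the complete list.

0, 2

Recall that \Box ψ holds at a world iff ψ holds at every accessible world, and \Diamond ψ holds iff ψ holds at some accessible world.
Let φ = (p \lor \Box q) \land p. Evaluate φ at each world:
  0 (successors ∅): φ is true.
  1 (successors ∅): φ is false.
  2 (successors ∅): φ is true.
For instance, at 2:
  At 2: p \lor \Box q is true, p is true, so (p \lor \Box q) \land p is true.
    At 2: p is true, \Box q is true, so p \lor \Box q is true.
      At 2: no accessible worlds, so \Box q holds vacuously.
Satisfying worlds: {0, 2}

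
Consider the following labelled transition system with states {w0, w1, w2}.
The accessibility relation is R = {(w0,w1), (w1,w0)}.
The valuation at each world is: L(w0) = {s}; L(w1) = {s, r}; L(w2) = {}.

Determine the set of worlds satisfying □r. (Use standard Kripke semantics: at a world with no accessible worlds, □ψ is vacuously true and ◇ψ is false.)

Let φ = □r. Evaluate φ at each world:
  w0 (successors {w1}): φ is true.
  w1 (successors {w0}): φ is false.
  w2 (successors ∅): φ is true.
For instance, at w1:
  At w1: □r requires r at every successor {w0}.
    r fails at w0, so □r is false at w1.
Satisfying worlds: {w0, w2}

w0, w2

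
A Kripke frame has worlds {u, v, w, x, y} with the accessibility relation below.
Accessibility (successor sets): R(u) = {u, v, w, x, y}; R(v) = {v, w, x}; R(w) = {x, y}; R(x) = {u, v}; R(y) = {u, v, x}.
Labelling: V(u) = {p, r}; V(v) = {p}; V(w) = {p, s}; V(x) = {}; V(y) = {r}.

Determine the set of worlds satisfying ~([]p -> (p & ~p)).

x

Recall that []ψ holds at a world iff ψ holds at every accessible world, and <>ψ holds iff ψ holds at some accessible world.
Let φ = ~([]p -> (p & ~p)). Evaluate φ at each world:
  u (successors {u, v, w, x, y}): φ is false.
  v (successors {v, w, x}): φ is false.
  w (successors {x, y}): φ is false.
  x (successors {u, v}): φ is true.
  y (successors {u, v, x}): φ is false.
For instance, at y:
  At y: []p -> (p & ~p) is true, so ~([]p -> (p & ~p)) is false.
    At y: []p is false, p & ~p is false, so []p -> (p & ~p) is true.
      At y: []p requires p at every successor {u, v, x}.
        p fails at x, so []p is false at y.
Satisfying worlds: {x}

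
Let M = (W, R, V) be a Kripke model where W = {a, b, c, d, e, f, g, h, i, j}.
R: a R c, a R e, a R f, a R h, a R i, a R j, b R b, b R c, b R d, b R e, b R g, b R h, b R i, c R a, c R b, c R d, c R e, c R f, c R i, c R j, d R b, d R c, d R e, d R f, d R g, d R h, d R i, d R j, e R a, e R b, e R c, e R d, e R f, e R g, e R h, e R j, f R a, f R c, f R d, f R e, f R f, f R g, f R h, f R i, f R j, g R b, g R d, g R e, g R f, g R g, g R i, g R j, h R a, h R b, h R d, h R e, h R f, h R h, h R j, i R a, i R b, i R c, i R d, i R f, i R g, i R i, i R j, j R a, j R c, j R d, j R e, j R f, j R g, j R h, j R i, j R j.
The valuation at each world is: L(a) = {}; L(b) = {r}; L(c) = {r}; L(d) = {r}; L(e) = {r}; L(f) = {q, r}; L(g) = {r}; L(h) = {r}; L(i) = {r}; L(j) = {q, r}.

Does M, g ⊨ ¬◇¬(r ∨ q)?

Yes

At g: ◇¬(r ∨ q) is false, so ¬◇¬(r ∨ q) is true.
  At g: ◇¬(r ∨ q) requires ¬(r ∨ q) at some successor in {b, d, e, f, g, i, j}.
    At b: ¬(r ∨ q) is false.
    At d: ¬(r ∨ q) is false.
    At e: ¬(r ∨ q) is false.
    At f: ¬(r ∨ q) is false.
    At g: ¬(r ∨ q) is false.
    At i: ¬(r ∨ q) is false.
    At j: ¬(r ∨ q) is false.
  So ◇¬(r ∨ q) is false at g.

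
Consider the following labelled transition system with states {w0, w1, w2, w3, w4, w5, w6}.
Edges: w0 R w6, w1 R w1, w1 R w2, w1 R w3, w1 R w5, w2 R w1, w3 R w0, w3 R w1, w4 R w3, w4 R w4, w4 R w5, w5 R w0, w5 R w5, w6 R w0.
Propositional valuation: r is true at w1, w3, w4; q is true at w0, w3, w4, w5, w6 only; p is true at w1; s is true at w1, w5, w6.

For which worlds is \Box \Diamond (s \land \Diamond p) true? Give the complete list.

Let φ = \Box \Diamond (s \land \Diamond p). Evaluate φ at each world:
  w0 (successors {w6}): φ is false.
  w1 (successors {w1, w2, w3, w5}): φ is false.
  w2 (successors {w1}): φ is true.
  w3 (successors {w0, w1}): φ is false.
  w4 (successors {w3, w4, w5}): φ is false.
  w5 (successors {w0, w5}): φ is false.
  w6 (successors {w0}): φ is false.
For instance, at w1:
  At w1: \Box \Diamond (s \land \Diamond p) requires \Diamond (s \land \Diamond p) at every successor {w1, w2, w3, w5}.
    \Diamond (s \land \Diamond p) fails at w5, so \Box \Diamond (s \land \Diamond p) is false at w1.
      At w5: \Diamond (s \land \Diamond p) requires s \land \Diamond p at some successor in {w0, w5}.
        At w0: s \land \Diamond p is false.
        At w5: s \land \Diamond p is false.
      So \Diamond (s \land \Diamond p) is false at w5.
Satisfying worlds: {w2}

w2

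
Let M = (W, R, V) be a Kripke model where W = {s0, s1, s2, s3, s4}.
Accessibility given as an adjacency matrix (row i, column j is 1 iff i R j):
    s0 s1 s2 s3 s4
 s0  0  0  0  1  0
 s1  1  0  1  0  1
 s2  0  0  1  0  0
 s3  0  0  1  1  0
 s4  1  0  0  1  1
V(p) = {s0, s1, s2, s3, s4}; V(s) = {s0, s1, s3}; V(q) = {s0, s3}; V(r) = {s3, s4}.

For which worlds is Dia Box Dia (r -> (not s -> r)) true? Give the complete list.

s0, s1, s2, s3, s4

Let φ = Dia Box Dia (r -> (not s -> r)). Evaluate φ at each world:
  s0 (successors {s3}): φ is true.
  s1 (successors {s0, s2, s4}): φ is true.
  s2 (successors {s2}): φ is true.
  s3 (successors {s2, s3}): φ is true.
  s4 (successors {s0, s3, s4}): φ is true.
For instance, at s1:
  At s1: Dia Box Dia (r -> (not s -> r)) requires Box Dia (r -> (not s -> r)) at some successor in {s0, s2, s4}.
    Box Dia (r -> (not s -> r)) holds at s0, so Dia Box Dia (r -> (not s -> r)) is true at s1.
      At s0: Box Dia (r -> (not s -> r)) requires Dia (r -> (not s -> r)) at every successor {s3}.
        At s3: Dia (r -> (not s -> r)) is true.
      So Box Dia (r -> (not s -> r)) is true at s0.
Satisfying worlds: {s0, s1, s2, s3, s4}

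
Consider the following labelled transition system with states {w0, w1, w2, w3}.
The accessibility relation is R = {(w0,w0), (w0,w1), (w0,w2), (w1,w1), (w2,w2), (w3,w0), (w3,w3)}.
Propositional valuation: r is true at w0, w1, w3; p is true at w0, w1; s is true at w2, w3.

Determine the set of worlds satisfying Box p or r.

w0, w1, w3

Recall that Box ψ holds at a world iff ψ holds at every accessible world, and Dia ψ holds iff ψ holds at some accessible world.
Let φ = Box p or r. Evaluate φ at each world:
  w0 (successors {w0, w1, w2}): φ is true.
  w1 (successors {w1}): φ is true.
  w2 (successors {w2}): φ is false.
  w3 (successors {w0, w3}): φ is true.
For instance, at w2:
  At w2: Box p is false, r is false, so Box p or r is false.
    At w2: Box p requires p at every successor {w2}.
      p fails at w2, so Box p is false at w2.
Satisfying worlds: {w0, w1, w3}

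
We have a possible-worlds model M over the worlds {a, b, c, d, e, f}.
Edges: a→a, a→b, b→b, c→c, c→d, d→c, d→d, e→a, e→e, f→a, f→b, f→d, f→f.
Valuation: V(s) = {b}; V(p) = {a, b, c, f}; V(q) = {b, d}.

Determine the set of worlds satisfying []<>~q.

Recall that []ψ holds at a world iff ψ holds at every accessible world, and <>ψ holds iff ψ holds at some accessible world.
Let φ = []<>~q. Evaluate φ at each world:
  a (successors {a, b}): φ is false.
  b (successors {b}): φ is false.
  c (successors {c, d}): φ is true.
  d (successors {c, d}): φ is true.
  e (successors {a, e}): φ is true.
  f (successors {a, b, d, f}): φ is false.
For instance, at f:
  At f: []<>~q requires <>~q at every successor {a, b, d, f}.
    <>~q fails at b, so []<>~q is false at f.
      At b: <>~q requires ~q at some successor in {b}.
        At b: ~q is false.
      So <>~q is false at b.
Satisfying worlds: {c, d, e}

c, d, e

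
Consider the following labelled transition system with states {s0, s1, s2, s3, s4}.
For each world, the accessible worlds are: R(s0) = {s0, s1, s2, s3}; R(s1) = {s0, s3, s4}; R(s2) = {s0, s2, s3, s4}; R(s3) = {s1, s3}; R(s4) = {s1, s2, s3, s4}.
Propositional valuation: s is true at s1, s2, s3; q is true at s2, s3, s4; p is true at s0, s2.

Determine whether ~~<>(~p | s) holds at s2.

Yes

Recall that <>ψ holds at a world iff ψ holds at some accessible world.
At s2: ~<>(~p | s) is false, so ~~<>(~p | s) is true.
  At s2: <>(~p | s) is true, so ~<>(~p | s) is false.
    At s2: <>(~p | s) requires ~p | s at some successor in {s0, s2, s3, s4}.
      ~p | s holds at s2, so <>(~p | s) is true at s2.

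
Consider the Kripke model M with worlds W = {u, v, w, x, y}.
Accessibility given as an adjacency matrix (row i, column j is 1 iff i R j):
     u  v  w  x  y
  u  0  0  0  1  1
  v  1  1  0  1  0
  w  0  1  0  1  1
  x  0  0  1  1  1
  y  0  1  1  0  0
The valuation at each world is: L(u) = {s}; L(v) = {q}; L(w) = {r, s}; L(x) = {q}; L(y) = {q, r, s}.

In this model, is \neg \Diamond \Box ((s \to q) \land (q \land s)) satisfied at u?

Recall that \Box ψ holds at a world iff ψ holds at every accessible world, and \Diamond ψ holds iff ψ holds at some accessible world.
At u: \Diamond \Box ((s \to q) \land (q \land s)) is false, so \neg \Diamond \Box ((s \to q) \land (q \land s)) is true.
  At u: \Diamond \Box ((s \to q) \land (q \land s)) requires \Box ((s \to q) \land (q \land s)) at some successor in {x, y}.
    At x: \Box ((s \to q) \land (q \land s)) is false.
    At y: \Box ((s \to q) \land (q \land s)) is false.
  So \Diamond \Box ((s \to q) \land (q \land s)) is false at u.

Yes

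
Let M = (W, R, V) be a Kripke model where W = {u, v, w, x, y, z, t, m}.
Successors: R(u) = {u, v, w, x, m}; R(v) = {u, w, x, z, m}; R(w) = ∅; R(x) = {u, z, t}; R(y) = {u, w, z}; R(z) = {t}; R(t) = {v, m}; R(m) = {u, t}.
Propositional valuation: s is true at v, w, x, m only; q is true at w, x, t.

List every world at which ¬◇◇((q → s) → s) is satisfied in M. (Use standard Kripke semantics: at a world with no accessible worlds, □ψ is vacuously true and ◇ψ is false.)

Let φ = ¬◇◇((q → s) → s). Evaluate φ at each world:
  u (successors {u, v, w, x, m}): φ is false.
  v (successors {u, w, x, z, m}): φ is false.
  w (successors ∅): φ is true.
  x (successors {u, z, t}): φ is false.
  y (successors {u, w, z}): φ is false.
  z (successors {t}): φ is false.
  t (successors {v, m}): φ is false.
  m (successors {u, t}): φ is false.
For instance, at m:
  At m: ◇◇((q → s) → s) is true, so ¬◇◇((q → s) → s) is false.
    At m: ◇◇((q → s) → s) requires ◇((q → s) → s) at some successor in {u, t}.
      ◇((q → s) → s) holds at u, so ◇◇((q → s) → s) is true at m.
Satisfying worlds: {w}

w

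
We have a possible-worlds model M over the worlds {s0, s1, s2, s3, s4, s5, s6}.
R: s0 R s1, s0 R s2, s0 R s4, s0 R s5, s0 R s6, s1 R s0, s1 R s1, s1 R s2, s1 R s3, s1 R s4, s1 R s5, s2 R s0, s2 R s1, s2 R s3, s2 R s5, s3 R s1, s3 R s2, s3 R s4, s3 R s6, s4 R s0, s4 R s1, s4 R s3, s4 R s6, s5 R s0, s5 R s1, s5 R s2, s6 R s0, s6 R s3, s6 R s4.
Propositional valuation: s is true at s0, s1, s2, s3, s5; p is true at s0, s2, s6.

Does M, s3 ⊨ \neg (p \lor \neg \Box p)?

No

At s3: p \lor \neg \Box p is true, so \neg (p \lor \neg \Box p) is false.
  At s3: p is false, \neg \Box p is true, so p \lor \neg \Box p is true.
    At s3: \Box p is false, so \neg \Box p is true.
      At s3: \Box p requires p at every successor {s1, s2, s4, s6}.
        p fails at s1, so \Box p is false at s3.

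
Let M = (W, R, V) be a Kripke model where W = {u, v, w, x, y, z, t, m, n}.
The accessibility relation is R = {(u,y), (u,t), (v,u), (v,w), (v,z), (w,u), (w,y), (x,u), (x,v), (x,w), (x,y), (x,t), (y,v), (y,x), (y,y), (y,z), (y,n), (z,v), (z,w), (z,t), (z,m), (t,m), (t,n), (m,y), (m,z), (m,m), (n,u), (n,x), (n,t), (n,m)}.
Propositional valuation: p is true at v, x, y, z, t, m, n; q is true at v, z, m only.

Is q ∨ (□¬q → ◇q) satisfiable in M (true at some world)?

Let φ = q ∨ (□¬q → ◇q). Evaluate φ at each world:
  u (successors {y, t}): φ is false.
  v (successors {u, w, z}): φ is true.
  w (successors {u, y}): φ is false.
  x (successors {u, v, w, y, t}): φ is true.
  y (successors {v, x, y, z, n}): φ is true.
  z (successors {v, w, t, m}): φ is true.
  t (successors {m, n}): φ is true.
  m (successors {y, z, m}): φ is true.
  n (successors {u, x, t, m}): φ is true.
Detail at v (witness):
  At v: q is true, □¬q → ◇q is true, so q ∨ (□¬q → ◇q) is true.
    At v: □¬q is false, ◇q is true, so □¬q → ◇q is true.
      At v: □¬q requires ¬q at every successor {u, w, z}.
        ¬q fails at z, so □¬q is false at v.
      At v: ◇q requires q at some successor in {u, w, z}.
        q holds at z, so ◇q is true at v.

Yes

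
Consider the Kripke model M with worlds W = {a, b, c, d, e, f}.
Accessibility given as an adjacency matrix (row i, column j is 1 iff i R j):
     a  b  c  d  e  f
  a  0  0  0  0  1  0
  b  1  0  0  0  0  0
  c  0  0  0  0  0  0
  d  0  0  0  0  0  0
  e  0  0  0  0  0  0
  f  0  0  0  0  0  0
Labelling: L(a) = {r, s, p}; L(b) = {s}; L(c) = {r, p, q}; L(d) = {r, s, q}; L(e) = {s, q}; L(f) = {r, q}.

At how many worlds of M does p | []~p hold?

5

Let φ = p | []~p. Evaluate φ at each world:
  a (successors {e}): φ is true.
  b (successors {a}): φ is false.
  c (successors ∅): φ is true.
  d (successors ∅): φ is true.
  e (successors ∅): φ is true.
  f (successors ∅): φ is true.
For instance, at b:
  At b: p is false, []~p is false, so p | []~p is false.
    At b: []~p requires ~p at every successor {a}.
      ~p fails at a, so []~p is false at b.
Satisfying worlds: {a, c, d, e, f}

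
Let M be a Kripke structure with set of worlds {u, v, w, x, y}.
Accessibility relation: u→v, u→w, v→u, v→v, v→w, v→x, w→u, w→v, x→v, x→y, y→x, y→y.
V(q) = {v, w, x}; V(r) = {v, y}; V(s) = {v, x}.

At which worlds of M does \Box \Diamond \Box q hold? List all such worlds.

u

Recall that \Box ψ holds at a world iff ψ holds at every accessible world, and \Diamond ψ holds iff ψ holds at some accessible world.
Let φ = \Box \Diamond \Box q. Evaluate φ at each world:
  u (successors {v, w}): φ is true.
  v (successors {u, v, w, x}): φ is false.
  w (successors {u, v}): φ is false.
  x (successors {v, y}): φ is false.
  y (successors {x, y}): φ is false.
For instance, at x:
  At x: \Box \Diamond \Box q requires \Diamond \Box q at every successor {v, y}.
    \Diamond \Box q fails at y, so \Box \Diamond \Box q is false at x.
      At y: \Diamond \Box q requires \Box q at some successor in {x, y}.
        At x: \Box q is false.
        At y: \Box q is false.
      So \Diamond \Box q is false at y.
Satisfying worlds: {u}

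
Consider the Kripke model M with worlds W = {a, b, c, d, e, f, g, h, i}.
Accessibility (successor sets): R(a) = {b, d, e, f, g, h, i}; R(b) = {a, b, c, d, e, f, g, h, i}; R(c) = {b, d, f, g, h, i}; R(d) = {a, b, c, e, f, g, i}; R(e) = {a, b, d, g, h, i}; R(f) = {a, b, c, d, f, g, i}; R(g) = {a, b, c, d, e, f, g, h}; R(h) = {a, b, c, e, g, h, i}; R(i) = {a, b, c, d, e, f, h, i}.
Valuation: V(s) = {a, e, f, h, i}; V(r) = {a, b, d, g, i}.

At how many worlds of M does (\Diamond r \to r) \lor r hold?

Recall that \Diamond ψ holds at a world iff ψ holds at some accessible world.
Let φ = (\Diamond r \to r) \lor r. Evaluate φ at each world:
  a (successors {b, d, e, f, g, h, i}): φ is true.
  b (successors {a, b, c, d, e, f, g, h, i}): φ is true.
  c (successors {b, d, f, g, h, i}): φ is false.
  d (successors {a, b, c, e, f, g, i}): φ is true.
  e (successors {a, b, d, g, h, i}): φ is false.
  f (successors {a, b, c, d, f, g, i}): φ is false.
  g (successors {a, b, c, d, e, f, g, h}): φ is true.
  h (successors {a, b, c, e, g, h, i}): φ is false.
  i (successors {a, b, c, d, e, f, h, i}): φ is true.
For instance, at c:
  At c: \Diamond r \to r is false, r is false, so (\Diamond r \to r) \lor r is false.
    At c: \Diamond r is true, r is false, so \Diamond r \to r is false.
      At c: \Diamond r requires r at some successor in {b, d, f, g, h, i}.
        r holds at b, so \Diamond r is true at c.
Satisfying worlds: {a, b, d, g, i}

5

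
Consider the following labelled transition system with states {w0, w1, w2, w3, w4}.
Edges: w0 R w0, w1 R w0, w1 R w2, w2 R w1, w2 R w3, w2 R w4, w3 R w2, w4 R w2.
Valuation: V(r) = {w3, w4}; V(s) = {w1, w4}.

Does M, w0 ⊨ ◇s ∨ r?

Recall that ◇ψ holds at a world iff ψ holds at some accessible world.
At w0: ◇s is false, r is false, so ◇s ∨ r is false.
  At w0: ◇s requires s at some successor in {w0}.
    At w0: s is false.
  So ◇s is false at w0.

No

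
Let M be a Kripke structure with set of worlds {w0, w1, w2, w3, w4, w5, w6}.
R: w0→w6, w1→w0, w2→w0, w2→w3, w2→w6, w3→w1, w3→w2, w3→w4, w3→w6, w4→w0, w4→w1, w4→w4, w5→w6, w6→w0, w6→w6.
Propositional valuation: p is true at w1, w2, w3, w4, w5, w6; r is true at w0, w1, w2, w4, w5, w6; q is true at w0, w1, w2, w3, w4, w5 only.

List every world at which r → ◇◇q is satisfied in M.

w0, w2, w3, w4, w5, w6

Let φ = r → ◇◇q. Evaluate φ at each world:
  w0 (successors {w6}): φ is true.
  w1 (successors {w0}): φ is false.
  w2 (successors {w0, w3, w6}): φ is true.
  w3 (successors {w1, w2, w4, w6}): φ is true.
  w4 (successors {w0, w1, w4}): φ is true.
  w5 (successors {w6}): φ is true.
  w6 (successors {w0, w6}): φ is true.
For instance, at w6:
  At w6: r is true, ◇◇q is true, so r → ◇◇q is true.
    At w6: ◇◇q requires ◇q at some successor in {w0, w6}.
      ◇q holds at w6, so ◇◇q is true at w6.
Satisfying worlds: {w0, w2, w3, w4, w5, w6}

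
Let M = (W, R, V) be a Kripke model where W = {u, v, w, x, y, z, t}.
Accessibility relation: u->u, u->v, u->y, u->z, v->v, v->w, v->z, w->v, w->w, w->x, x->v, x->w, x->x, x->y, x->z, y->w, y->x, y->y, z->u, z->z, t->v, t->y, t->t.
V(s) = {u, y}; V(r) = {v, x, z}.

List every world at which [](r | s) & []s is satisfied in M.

none

Let φ = [](r | s) & []s. Evaluate φ at each world:
  u (successors {u, v, y, z}): φ is false.
  v (successors {v, w, z}): φ is false.
  w (successors {v, w, x}): φ is false.
  x (successors {v, w, x, y, z}): φ is false.
  y (successors {w, x, y}): φ is false.
  z (successors {u, z}): φ is false.
  t (successors {v, y, t}): φ is false.
For instance, at z:
  At z: [](r | s) is true, []s is false, so [](r | s) & []s is false.
    At z: [](r | s) requires r | s at every successor {u, z}.
      At u: r | s is true.
      At z: r | s is true.
    So [](r | s) is true at z.
    At z: []s requires s at every successor {u, z}.
      s fails at z, so []s is false at z.
Satisfying worlds: none.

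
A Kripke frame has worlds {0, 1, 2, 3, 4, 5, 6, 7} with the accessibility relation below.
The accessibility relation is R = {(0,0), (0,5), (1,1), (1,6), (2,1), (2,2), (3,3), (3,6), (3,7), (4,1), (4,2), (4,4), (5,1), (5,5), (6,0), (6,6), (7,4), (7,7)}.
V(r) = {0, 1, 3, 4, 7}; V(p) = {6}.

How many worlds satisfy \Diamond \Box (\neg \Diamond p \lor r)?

Let φ = \Diamond \Box (\neg \Diamond p \lor r). Evaluate φ at each world:
  0 (successors {0, 5}): φ is true.
  1 (successors {1, 6}): φ is false.
  2 (successors {1, 2}): φ is true.
  3 (successors {3, 6, 7}): φ is true.
  4 (successors {1, 2, 4}): φ is true.
  5 (successors {1, 5}): φ is true.
  6 (successors {0, 6}): φ is true.
  7 (successors {4, 7}): φ is true.
For instance, at 4:
  At 4: \Diamond \Box (\neg \Diamond p \lor r) requires \Box (\neg \Diamond p \lor r) at some successor in {1, 2, 4}.
    \Box (\neg \Diamond p \lor r) holds at 2, so \Diamond \Box (\neg \Diamond p \lor r) is true at 4.
      At 2: \Box (\neg \Diamond p \lor r) requires \neg \Diamond p \lor r at every successor {1, 2}.
        At 1: \neg \Diamond p \lor r is true.
        At 2: \neg \Diamond p \lor r is true.
      So \Box (\neg \Diamond p \lor r) is true at 2.
Satisfying worlds: {0, 2, 3, 4, 5, 6, 7}

7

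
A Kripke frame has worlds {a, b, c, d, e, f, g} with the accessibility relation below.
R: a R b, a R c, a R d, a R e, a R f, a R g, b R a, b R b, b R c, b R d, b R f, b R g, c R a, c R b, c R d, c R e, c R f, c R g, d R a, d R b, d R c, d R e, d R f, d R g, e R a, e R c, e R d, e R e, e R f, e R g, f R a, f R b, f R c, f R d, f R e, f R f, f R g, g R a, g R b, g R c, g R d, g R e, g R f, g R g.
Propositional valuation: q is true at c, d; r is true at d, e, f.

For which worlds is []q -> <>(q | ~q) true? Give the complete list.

Let φ = []q -> <>(q | ~q). Evaluate φ at each world:
  a (successors {b, c, d, e, f, g}): φ is true.
  b (successors {a, b, c, d, f, g}): φ is true.
  c (successors {a, b, d, e, f, g}): φ is true.
  d (successors {a, b, c, e, f, g}): φ is true.
  e (successors {a, c, d, e, f, g}): φ is true.
  f (successors {a, b, c, d, e, f, g}): φ is true.
  g (successors {a, b, c, d, e, f, g}): φ is true.
For instance, at c:
  At c: []q is false, <>(q | ~q) is true, so []q -> <>(q | ~q) is true.
    At c: []q requires q at every successor {a, b, d, e, f, g}.
      q fails at a, so []q is false at c.
    At c: <>(q | ~q) requires q | ~q at some successor in {a, b, d, e, f, g}.
      q | ~q holds at a, so <>(q | ~q) is true at c.
Satisfying worlds: {a, b, c, d, e, f, g}

a, b, c, d, e, f, g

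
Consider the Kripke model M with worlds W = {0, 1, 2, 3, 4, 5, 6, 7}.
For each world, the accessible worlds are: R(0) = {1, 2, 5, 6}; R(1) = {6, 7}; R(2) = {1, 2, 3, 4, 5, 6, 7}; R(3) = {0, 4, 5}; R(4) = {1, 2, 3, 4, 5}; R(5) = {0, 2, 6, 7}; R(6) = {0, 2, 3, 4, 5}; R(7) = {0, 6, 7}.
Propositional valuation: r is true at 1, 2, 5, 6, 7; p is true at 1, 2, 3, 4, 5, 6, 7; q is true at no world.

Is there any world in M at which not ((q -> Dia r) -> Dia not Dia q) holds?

No

Recall that Dia ψ holds at a world iff ψ holds at some accessible world.
Let φ = not ((q -> Dia r) -> Dia not Dia q). Evaluate φ at each world:
  0 (successors {1, 2, 5, 6}): φ is false.
  1 (successors {6, 7}): φ is false.
  2 (successors {1, 2, 3, 4, 5, 6, 7}): φ is false.
  3 (successors {0, 4, 5}): φ is false.
  4 (successors {1, 2, 3, 4, 5}): φ is false.
  5 (successors {0, 2, 6, 7}): φ is false.
  6 (successors {0, 2, 3, 4, 5}): φ is false.
  7 (successors {0, 6, 7}): φ is false.
For instance, at 5:
  At 5: (q -> Dia r) -> Dia not Dia q is true, so not ((q -> Dia r) -> Dia not Dia q) is false.
    At 5: q -> Dia r is true, Dia not Dia q is true, so (q -> Dia r) -> Dia not Dia q is true.
      At 5: q is false, Dia r is true, so q -> Dia r is true.
      At 5: Dia not Dia q requires not Dia q at some successor in {0, 2, 6, 7}.
        not Dia q holds at 0, so Dia not Dia q is true at 5.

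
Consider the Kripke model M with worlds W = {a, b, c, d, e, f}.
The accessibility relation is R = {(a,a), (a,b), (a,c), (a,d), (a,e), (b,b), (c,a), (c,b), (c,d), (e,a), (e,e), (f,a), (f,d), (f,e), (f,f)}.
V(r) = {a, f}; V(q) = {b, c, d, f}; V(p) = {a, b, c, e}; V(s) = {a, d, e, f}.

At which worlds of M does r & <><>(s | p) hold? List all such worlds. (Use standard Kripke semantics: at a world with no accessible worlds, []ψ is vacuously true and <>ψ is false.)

Recall that <>ψ holds at a world iff ψ holds at some accessible world.
Let φ = r & <><>(s | p). Evaluate φ at each world:
  a (successors {a, b, c, d, e}): φ is true.
  b (successors {b}): φ is false.
  c (successors {a, b, d}): φ is false.
  d (successors ∅): φ is false.
  e (successors {a, e}): φ is false.
  f (successors {a, d, e, f}): φ is true.
For instance, at c:
  At c: r is false, <><>(s | p) is true, so r & <><>(s | p) is false.
    At c: <><>(s | p) requires <>(s | p) at some successor in {a, b, d}.
      <>(s | p) holds at a, so <><>(s | p) is true at c.
Satisfying worlds: {a, f}

a, f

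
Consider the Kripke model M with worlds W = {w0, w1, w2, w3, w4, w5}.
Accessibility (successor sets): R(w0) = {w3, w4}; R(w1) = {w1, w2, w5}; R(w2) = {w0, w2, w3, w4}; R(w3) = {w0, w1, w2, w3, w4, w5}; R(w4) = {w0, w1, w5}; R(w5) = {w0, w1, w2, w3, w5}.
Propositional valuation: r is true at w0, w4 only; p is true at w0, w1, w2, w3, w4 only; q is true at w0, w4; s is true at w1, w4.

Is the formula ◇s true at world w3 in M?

Recall that ◇ψ holds at a world iff ψ holds at some accessible world.
At w3: ◇s requires s at some successor in {w0, w1, w2, w3, w4, w5}.
  s holds at w1, so ◇s is true at w3.

Yes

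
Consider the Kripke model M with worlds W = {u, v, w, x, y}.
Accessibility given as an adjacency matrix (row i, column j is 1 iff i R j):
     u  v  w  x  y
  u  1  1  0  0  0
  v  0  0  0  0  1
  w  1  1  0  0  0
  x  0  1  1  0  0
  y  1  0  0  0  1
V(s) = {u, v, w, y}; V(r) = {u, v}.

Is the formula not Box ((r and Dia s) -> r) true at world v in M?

No

At v: Box ((r and Dia s) -> r) is true, so not Box ((r and Dia s) -> r) is false.
  At v: Box ((r and Dia s) -> r) requires (r and Dia s) -> r at every successor {y}.
      At y: r and Dia s is false, r is false, so (r and Dia s) -> r is true.
  So Box ((r and Dia s) -> r) is true at v.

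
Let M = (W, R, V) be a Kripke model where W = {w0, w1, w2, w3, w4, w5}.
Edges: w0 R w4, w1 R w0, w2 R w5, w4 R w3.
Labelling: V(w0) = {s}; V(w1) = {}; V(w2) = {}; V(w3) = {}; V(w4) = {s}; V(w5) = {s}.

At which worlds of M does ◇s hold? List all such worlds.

w0, w1, w2

Let φ = ◇s. Evaluate φ at each world:
  w0 (successors {w4}): φ is true.
  w1 (successors {w0}): φ is true.
  w2 (successors {w5}): φ is true.
  w3 (successors ∅): φ is false.
  w4 (successors {w3}): φ is false.
  w5 (successors ∅): φ is false.
For instance, at w4:
  At w4: ◇s requires s at some successor in {w3}.
    At w3: s is false.
  So ◇s is false at w4.
Satisfying worlds: {w0, w1, w2}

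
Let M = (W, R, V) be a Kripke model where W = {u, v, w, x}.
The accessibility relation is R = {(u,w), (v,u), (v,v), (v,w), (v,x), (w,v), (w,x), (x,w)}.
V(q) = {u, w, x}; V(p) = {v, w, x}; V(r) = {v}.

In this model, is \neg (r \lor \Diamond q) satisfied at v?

No

At v: r \lor \Diamond q is true, so \neg (r \lor \Diamond q) is false.
  At v: r is true, \Diamond q is true, so r \lor \Diamond q is true.
    At v: \Diamond q requires q at some successor in {u, v, w, x}.
      q holds at u, so \Diamond q is true at v.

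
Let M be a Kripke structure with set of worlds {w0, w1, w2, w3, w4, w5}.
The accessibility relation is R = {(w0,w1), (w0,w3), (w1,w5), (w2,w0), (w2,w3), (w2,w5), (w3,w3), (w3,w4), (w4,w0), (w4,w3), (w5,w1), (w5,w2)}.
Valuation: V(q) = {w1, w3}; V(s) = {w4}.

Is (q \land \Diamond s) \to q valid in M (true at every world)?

Yes

Let φ = (q \land \Diamond s) \to q. Evaluate φ at each world:
  w0 (successors {w1, w3}): φ is true.
  w1 (successors {w5}): φ is true.
  w2 (successors {w0, w3, w5}): φ is true.
  w3 (successors {w3, w4}): φ is true.
  w4 (successors {w0, w3}): φ is true.
  w5 (successors {w1, w2}): φ is true.
For instance, at w4:
  At w4: q \land \Diamond s is false, q is false, so (q \land \Diamond s) \to q is true.
    At w4: q is false, \Diamond s is false, so q \land \Diamond s is false.
      At w4: \Diamond s requires s at some successor in {w0, w3}.
        At w0: s is false.
        At w3: s is false.
      So \Diamond s is false at w4.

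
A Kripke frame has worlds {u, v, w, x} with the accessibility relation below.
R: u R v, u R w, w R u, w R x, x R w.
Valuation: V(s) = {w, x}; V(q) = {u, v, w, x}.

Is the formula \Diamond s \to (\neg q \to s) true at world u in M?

Yes

At u: \Diamond s is true, \neg q \to s is true, so \Diamond s \to (\neg q \to s) is true.
  At u: \Diamond s requires s at some successor in {v, w}.
    s holds at w, so \Diamond s is true at u.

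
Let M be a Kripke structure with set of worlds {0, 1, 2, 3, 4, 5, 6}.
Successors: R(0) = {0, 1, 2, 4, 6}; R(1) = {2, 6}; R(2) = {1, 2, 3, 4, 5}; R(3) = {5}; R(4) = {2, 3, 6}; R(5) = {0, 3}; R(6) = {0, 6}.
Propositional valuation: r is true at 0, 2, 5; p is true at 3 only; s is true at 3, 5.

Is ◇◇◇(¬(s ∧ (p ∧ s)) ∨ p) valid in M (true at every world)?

Let φ = ◇◇◇(¬(s ∧ (p ∧ s)) ∨ p). Evaluate φ at each world:
  0 (successors {0, 1, 2, 4, 6}): φ is true.
  1 (successors {2, 6}): φ is true.
  2 (successors {1, 2, 3, 4, 5}): φ is true.
  3 (successors {5}): φ is true.
  4 (successors {2, 3, 6}): φ is true.
  5 (successors {0, 3}): φ is true.
  6 (successors {0, 6}): φ is true.
For instance, at 4:
  At 4: ◇◇◇(¬(s ∧ (p ∧ s)) ∨ p) requires ◇◇(¬(s ∧ (p ∧ s)) ∨ p) at some successor in {2, 3, 6}.
    ◇◇(¬(s ∧ (p ∧ s)) ∨ p) holds at 2, so ◇◇◇(¬(s ∧ (p ∧ s)) ∨ p) is true at 4.
      At 2: ◇◇(¬(s ∧ (p ∧ s)) ∨ p) requires ◇(¬(s ∧ (p ∧ s)) ∨ p) at some successor in {1, 2, 3, 4, 5}.
        ◇(¬(s ∧ (p ∧ s)) ∨ p) holds at 1, so ◇◇(¬(s ∧ (p ∧ s)) ∨ p) is true at 2.

Yes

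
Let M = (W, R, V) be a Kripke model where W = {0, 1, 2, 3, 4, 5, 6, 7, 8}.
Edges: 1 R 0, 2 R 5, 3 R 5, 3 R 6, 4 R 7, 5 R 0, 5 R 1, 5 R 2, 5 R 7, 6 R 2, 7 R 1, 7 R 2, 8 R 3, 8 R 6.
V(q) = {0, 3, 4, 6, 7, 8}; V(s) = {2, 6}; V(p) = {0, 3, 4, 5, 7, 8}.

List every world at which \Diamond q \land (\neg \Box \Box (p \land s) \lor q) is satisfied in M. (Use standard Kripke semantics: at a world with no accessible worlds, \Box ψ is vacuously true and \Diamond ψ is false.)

3, 4, 5, 8

Let φ = \Diamond q \land (\neg \Box \Box (p \land s) \lor q). Evaluate φ at each world:
  0 (successors ∅): φ is false.
  1 (successors {0}): φ is false.
  2 (successors {5}): φ is false.
  3 (successors {5, 6}): φ is true.
  4 (successors {7}): φ is true.
  5 (successors {0, 1, 2, 7}): φ is true.
  6 (successors {2}): φ is false.
  7 (successors {1, 2}): φ is false.
  8 (successors {3, 6}): φ is true.
For instance, at 8:
  At 8: \Diamond q is true, \neg \Box \Box (p \land s) \lor q is true, so \Diamond q \land (\neg \Box \Box (p \land s) \lor q) is true.
    At 8: \Diamond q requires q at some successor in {3, 6}.
      q holds at 3, so \Diamond q is true at 8.
    At 8: \neg \Box \Box (p \land s) is true, q is true, so \neg \Box \Box (p \land s) \lor q is true.
      At 8: \Box \Box (p \land s) is false, so \neg \Box \Box (p \land s) is true.
Satisfying worlds: {3, 4, 5, 8}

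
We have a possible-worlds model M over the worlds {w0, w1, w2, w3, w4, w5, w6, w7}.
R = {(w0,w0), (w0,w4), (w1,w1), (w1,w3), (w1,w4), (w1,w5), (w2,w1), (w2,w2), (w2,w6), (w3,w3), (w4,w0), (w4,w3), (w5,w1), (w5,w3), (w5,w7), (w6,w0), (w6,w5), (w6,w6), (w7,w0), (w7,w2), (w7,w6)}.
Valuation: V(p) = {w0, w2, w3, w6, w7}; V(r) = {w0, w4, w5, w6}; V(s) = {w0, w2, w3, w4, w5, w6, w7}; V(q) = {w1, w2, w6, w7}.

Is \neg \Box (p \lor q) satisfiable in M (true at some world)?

Recall that \Box ψ holds at a world iff ψ holds at every accessible world, and \Diamond ψ holds iff ψ holds at some accessible world.
Let φ = \neg \Box (p \lor q). Evaluate φ at each world:
  w0 (successors {w0, w4}): φ is true.
  w1 (successors {w1, w3, w4, w5}): φ is true.
  w2 (successors {w1, w2, w6}): φ is false.
  w3 (successors {w3}): φ is false.
  w4 (successors {w0, w3}): φ is false.
  w5 (successors {w1, w3, w7}): φ is false.
  w6 (successors {w0, w5, w6}): φ is true.
  w7 (successors {w0, w2, w6}): φ is false.
Detail at w0 (witness):
  At w0: \Box (p \lor q) is false, so \neg \Box (p \lor q) is true.
    At w0: \Box (p \lor q) requires p \lor q at every successor {w0, w4}.
      p \lor q fails at w4, so \Box (p \lor q) is false at w0.

Yes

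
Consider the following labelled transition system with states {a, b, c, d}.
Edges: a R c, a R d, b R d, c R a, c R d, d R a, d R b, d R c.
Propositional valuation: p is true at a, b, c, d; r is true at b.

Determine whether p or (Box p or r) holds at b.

At b: p is true, Box p or r is true, so p or (Box p or r) is true.
  At b: Box p is true, r is true, so Box p or r is true.
    At b: Box p requires p at every successor {d}.
      At d: p is true.
    So Box p is true at b.

Yes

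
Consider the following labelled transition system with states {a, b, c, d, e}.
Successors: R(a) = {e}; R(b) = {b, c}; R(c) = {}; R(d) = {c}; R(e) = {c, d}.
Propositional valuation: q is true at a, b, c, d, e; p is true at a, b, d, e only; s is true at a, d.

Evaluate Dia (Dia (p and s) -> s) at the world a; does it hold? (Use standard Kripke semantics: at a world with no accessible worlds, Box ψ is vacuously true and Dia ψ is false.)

No

At a: Dia (Dia (p and s) -> s) requires Dia (p and s) -> s at some successor in {e}.
  At e: Dia (p and s) -> s is false.
So Dia (Dia (p and s) -> s) is false at a.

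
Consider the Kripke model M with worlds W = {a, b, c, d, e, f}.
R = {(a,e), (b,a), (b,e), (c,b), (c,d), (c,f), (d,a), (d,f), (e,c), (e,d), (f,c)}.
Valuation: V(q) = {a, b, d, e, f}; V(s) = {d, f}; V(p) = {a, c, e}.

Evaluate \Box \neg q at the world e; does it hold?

Recall that \Box ψ holds at a world iff ψ holds at every accessible world, and \Diamond ψ holds iff ψ holds at some accessible world.
At e: \Box \neg q requires \neg q at every successor {c, d}.
  \neg q fails at d, so \Box \neg q is false at e.

No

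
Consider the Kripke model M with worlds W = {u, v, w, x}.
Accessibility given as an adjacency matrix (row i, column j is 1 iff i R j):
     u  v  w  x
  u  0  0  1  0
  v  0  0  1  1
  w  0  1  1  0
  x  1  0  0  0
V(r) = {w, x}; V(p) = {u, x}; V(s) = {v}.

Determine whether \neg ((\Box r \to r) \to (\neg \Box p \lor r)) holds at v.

At v: (\Box r \to r) \to (\neg \Box p \lor r) is true, so \neg ((\Box r \to r) \to (\neg \Box p \lor r)) is false.
  At v: \Box r \to r is false, \neg \Box p \lor r is true, so (\Box r \to r) \to (\neg \Box p \lor r) is true.
    At v: \Box r is true, r is false, so \Box r \to r is false.
      At v: \Box r requires r at every successor {w, x}.
        At w: r is true.
        At x: r is true.
      So \Box r is true at v.
    At v: \neg \Box p is true, r is false, so \neg \Box p \lor r is true.
      At v: \Box p is false, so \neg \Box p is true.

No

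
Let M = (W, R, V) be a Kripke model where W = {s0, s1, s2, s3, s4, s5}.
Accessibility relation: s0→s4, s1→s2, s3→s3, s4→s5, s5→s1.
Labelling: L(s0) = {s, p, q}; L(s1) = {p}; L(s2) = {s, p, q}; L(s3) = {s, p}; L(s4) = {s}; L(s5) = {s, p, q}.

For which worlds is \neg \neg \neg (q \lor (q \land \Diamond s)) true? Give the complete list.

s1, s3, s4

Let φ = \neg \neg \neg (q \lor (q \land \Diamond s)). Evaluate φ at each world:
  s0 (successors {s4}): φ is false.
  s1 (successors {s2}): φ is true.
  s2 (successors ∅): φ is false.
  s3 (successors {s3}): φ is true.
  s4 (successors {s5}): φ is true.
  s5 (successors {s1}): φ is false.
For instance, at s1:
  At s1: \neg \neg (q \lor (q \land \Diamond s)) is false, so \neg \neg \neg (q \lor (q \land \Diamond s)) is true.
    At s1: \neg (q \lor (q \land \Diamond s)) is true, so \neg \neg (q \lor (q \land \Diamond s)) is false.
      At s1: q \lor (q \land \Diamond s) is false, so \neg (q \lor (q \land \Diamond s)) is true.
Satisfying worlds: {s1, s3, s4}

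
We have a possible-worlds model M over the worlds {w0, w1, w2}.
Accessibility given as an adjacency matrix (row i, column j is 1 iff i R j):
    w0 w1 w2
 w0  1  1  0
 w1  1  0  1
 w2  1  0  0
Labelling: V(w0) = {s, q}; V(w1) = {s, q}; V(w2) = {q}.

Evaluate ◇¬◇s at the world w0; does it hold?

No

Recall that ◇ψ holds at a world iff ψ holds at some accessible world.
At w0: ◇¬◇s requires ¬◇s at some successor in {w0, w1}.
  At w0: ¬◇s is false.
  At w1: ¬◇s is false.
So ◇¬◇s is false at w0.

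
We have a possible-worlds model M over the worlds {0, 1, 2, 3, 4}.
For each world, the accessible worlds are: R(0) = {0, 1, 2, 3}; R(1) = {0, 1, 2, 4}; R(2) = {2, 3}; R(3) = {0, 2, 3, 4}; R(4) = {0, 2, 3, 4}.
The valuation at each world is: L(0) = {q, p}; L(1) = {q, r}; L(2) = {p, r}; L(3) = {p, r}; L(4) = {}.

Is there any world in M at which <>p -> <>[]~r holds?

Let φ = <>p -> <>[]~r. Evaluate φ at each world:
  0 (successors {0, 1, 2, 3}): φ is false.
  1 (successors {0, 1, 2, 4}): φ is false.
  2 (successors {2, 3}): φ is false.
  3 (successors {0, 2, 3, 4}): φ is false.
  4 (successors {0, 2, 3, 4}): φ is false.
For instance, at 1:
  At 1: <>p is true, <>[]~r is false, so <>p -> <>[]~r is false.
    At 1: <>p requires p at some successor in {0, 1, 2, 4}.
      p holds at 0, so <>p is true at 1.
    At 1: <>[]~r requires []~r at some successor in {0, 1, 2, 4}.
      At 0: []~r is false.
      At 1: []~r is false.
      At 2: []~r is false.
      At 4: []~r is false.
    So <>[]~r is false at 1.

No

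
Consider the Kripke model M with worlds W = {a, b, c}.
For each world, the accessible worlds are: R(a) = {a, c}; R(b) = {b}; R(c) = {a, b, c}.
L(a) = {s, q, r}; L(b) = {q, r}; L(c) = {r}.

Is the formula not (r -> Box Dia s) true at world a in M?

No

At a: r -> Box Dia s is true, so not (r -> Box Dia s) is false.
  At a: r is true, Box Dia s is true, so r -> Box Dia s is true.
    At a: Box Dia s requires Dia s at every successor {a, c}.
      At a: Dia s is true.
      At c: Dia s is true.
    So Box Dia s is true at a.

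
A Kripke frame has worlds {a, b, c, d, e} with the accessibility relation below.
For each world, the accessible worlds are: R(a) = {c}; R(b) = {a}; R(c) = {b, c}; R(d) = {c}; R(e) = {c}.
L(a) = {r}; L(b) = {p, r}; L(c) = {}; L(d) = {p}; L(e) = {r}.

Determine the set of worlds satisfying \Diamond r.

Let φ = \Diamond r. Evaluate φ at each world:
  a (successors {c}): φ is false.
  b (successors {a}): φ is true.
  c (successors {b, c}): φ is true.
  d (successors {c}): φ is false.
  e (successors {c}): φ is false.
For instance, at a:
  At a: \Diamond r requires r at some successor in {c}.
    At c: r is false.
  So \Diamond r is false at a.
Satisfying worlds: {b, c}

b, c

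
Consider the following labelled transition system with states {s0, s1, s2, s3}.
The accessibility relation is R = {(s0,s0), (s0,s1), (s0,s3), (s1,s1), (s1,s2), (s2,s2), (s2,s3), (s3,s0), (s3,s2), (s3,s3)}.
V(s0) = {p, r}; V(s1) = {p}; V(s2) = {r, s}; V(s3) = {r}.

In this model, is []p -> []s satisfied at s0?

Yes

At s0: []p is false, []s is false, so []p -> []s is true.
  At s0: []p requires p at every successor {s0, s1, s3}.
    p fails at s3, so []p is false at s0.
  At s0: []s requires s at every successor {s0, s1, s3}.
    s fails at s0, so []s is false at s0.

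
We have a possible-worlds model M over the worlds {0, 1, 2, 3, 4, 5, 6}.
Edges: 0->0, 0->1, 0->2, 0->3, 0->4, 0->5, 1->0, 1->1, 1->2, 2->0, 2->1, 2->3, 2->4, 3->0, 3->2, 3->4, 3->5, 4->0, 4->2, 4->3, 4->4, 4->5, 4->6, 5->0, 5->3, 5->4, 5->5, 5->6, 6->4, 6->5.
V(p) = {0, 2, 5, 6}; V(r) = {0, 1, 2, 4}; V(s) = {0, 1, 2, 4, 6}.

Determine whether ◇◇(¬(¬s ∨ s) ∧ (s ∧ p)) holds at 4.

At 4: ◇◇(¬(¬s ∨ s) ∧ (s ∧ p)) requires ◇(¬(¬s ∨ s) ∧ (s ∧ p)) at some successor in {0, 2, 3, 4, 5, 6}.
  At 0: ◇(¬(¬s ∨ s) ∧ (s ∧ p)) is false.
  At 2: ◇(¬(¬s ∨ s) ∧ (s ∧ p)) is false.
  At 3: ◇(¬(¬s ∨ s) ∧ (s ∧ p)) is false.
  At 4: ◇(¬(¬s ∨ s) ∧ (s ∧ p)) is false.
  At 5: ◇(¬(¬s ∨ s) ∧ (s ∧ p)) is false.
  At 6: ◇(¬(¬s ∨ s) ∧ (s ∧ p)) is false.
So ◇◇(¬(¬s ∨ s) ∧ (s ∧ p)) is false at 4.

No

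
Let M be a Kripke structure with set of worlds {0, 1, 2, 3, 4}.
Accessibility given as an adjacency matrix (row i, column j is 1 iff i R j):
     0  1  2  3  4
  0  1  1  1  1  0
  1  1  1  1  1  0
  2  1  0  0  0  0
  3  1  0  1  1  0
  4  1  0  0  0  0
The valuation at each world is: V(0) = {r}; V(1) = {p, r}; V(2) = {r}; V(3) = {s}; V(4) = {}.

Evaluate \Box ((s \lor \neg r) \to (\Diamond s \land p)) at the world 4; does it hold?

Recall that \Box ψ holds at a world iff ψ holds at every accessible world, and \Diamond ψ holds iff ψ holds at some accessible world.
At 4: \Box ((s \lor \neg r) \to (\Diamond s \land p)) requires (s \lor \neg r) \to (\Diamond s \land p) at every successor {0}.
    At 0: s \lor \neg r is false, \Diamond s \land p is false, so (s \lor \neg r) \to (\Diamond s \land p) is true.
      At 0: \Diamond s is true, p is false, so \Diamond s \land p is false.
So \Box ((s \lor \neg r) \to (\Diamond s \land p)) is true at 4.

Yes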